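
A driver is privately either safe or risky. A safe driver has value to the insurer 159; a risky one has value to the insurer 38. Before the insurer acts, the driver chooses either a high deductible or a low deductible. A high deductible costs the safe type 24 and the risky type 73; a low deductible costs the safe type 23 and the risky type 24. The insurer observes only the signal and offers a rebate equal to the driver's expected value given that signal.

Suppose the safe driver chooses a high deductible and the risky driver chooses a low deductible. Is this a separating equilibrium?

No

Under separation the insurer infers type exactly: high deductible → safe (pays 159), low deductible → risky (pays 38).
Safe: high deductible gives 159 − 24 = 135; low deductible gives 38 − 23 = 15. No deviation. ✓
Risky: low deductible gives 38 − 24 = 14; high deductible gives 159 − 73 = 86. Would deviate. ✗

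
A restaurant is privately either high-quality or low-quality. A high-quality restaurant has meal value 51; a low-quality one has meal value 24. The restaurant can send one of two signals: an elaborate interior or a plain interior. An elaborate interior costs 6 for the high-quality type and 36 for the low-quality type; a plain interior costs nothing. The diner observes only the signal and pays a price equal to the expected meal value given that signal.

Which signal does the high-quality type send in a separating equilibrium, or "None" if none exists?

Try high-quality → elaborate interior, low-quality → plain interior:
  If types separate, elaborate interior earns payment 51 and plain interior earns 24.
  High-quality: elaborate interior gives 51 − 6 = 45; plain interior gives 24 − 0 = 24. No deviation. ✓
  Low-quality: plain interior gives 24 − 0 = 24; elaborate interior gives 51 − 36 = 15. No deviation. ✓
Both hold — the high-quality type sends elaborate interior.

elaborate interior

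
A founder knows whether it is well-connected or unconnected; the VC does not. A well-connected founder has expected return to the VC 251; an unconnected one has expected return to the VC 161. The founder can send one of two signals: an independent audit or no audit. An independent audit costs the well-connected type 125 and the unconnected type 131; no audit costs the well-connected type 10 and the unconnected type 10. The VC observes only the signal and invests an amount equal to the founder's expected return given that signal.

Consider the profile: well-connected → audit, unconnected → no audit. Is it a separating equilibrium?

No

If types separate, audit earns payment 251 and no audit earns 161.
Well-connected: audit gives 251 − 125 = 126; no audit gives 161 − 10 = 151. Would deviate. ✗
Unconnected: no audit gives 161 − 10 = 151; audit gives 251 − 131 = 120. No deviation. ✓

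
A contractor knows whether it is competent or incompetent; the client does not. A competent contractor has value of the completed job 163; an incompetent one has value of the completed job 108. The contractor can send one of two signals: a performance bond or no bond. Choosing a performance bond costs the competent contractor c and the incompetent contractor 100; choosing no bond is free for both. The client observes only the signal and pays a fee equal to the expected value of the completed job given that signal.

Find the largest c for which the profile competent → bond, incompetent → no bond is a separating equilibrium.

55

Under separation: bond → competent (pays 163); no bond → incompetent (pays 108).
Incompetent: 108 − 0 = 108 ≥ 163 − 100 = 63. Holds regardless of c. ✓
Competent: 163 − c ≥ 108 − 0, so c ≤ 163 − 108 = 55.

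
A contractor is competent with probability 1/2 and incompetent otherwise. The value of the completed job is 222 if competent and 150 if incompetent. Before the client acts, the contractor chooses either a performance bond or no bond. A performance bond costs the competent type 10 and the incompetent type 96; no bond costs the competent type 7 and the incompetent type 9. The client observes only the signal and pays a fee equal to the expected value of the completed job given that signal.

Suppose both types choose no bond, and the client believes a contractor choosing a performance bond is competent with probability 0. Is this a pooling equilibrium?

Yes

On the equilibrium path (no bond) the client holds the prior 1/2 and pays 1/2·222 + 1/2·150 = 186. Off-path (bond) belief 0 gives 0·222 + 1·150 = 150.
Competent: no bond gives 186 − 7 = 179; bond gives 150 − 10 = 140. Stays. ✓
Incompetent: no bond gives 186 − 9 = 177; bond gives 150 − 96 = 54. Stays. ✓
Beliefs are Bayes-consistent on-path and both types best-respond.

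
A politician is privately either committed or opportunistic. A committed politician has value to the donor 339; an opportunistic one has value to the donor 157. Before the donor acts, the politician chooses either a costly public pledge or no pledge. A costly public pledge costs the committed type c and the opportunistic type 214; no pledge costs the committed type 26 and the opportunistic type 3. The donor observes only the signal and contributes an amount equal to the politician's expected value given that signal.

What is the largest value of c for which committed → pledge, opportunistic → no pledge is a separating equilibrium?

Under separation: pledge → committed (pays 339); no pledge → opportunistic (pays 157).
Opportunistic: 157 − 3 = 154 ≥ 339 − 214 = 125. Holds regardless of c. ✓
Committed: 339 − c ≥ 157 − 26, so c ≤ 339 − 131 = 208.

208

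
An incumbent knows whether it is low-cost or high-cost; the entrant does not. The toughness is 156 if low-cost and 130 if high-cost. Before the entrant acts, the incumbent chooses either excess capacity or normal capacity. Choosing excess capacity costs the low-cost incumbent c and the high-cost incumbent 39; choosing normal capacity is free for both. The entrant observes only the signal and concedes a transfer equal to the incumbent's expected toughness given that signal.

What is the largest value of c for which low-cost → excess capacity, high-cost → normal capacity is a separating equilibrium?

Under separation: excess capacity → low-cost (pays 156); normal capacity → high-cost (pays 130).
High-cost: 130 − 0 = 130 ≥ 156 − 39 = 117. Holds regardless of c. ✓
Low-cost: 156 − c ≥ 130 − 0, so c ≤ 156 − 130 = 26.

26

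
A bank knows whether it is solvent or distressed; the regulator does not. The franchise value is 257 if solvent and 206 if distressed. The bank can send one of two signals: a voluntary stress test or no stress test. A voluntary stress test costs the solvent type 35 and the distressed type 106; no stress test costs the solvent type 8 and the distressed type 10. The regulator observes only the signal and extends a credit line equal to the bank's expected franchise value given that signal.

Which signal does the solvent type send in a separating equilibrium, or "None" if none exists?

Try solvent → stress test, distressed → no stress test:
  Under separation the regulator infers type exactly: stress test → solvent (pays 257), no stress test → distressed (pays 206).
  Solvent: stress test gives 257 − 35 = 222; no stress test gives 206 − 8 = 198. No deviation. ✓
  Distressed: no stress test gives 206 − 10 = 196; stress test gives 257 − 106 = 151. No deviation. ✓
Both hold — the solvent type sends stress test.

stress test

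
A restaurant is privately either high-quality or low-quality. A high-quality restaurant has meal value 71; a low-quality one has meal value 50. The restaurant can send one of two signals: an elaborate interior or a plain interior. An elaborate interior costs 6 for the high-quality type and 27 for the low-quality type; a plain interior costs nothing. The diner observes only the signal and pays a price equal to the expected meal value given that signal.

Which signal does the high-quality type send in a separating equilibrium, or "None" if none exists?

Try high-quality → elaborate interior, low-quality → plain interior:
  If types separate, elaborate interior earns payment 71 and plain interior earns 50.
  High-quality: elaborate interior gives 71 − 6 = 65; plain interior gives 50 − 0 = 50. No deviation. ✓
  Low-quality: plain interior gives 50 − 0 = 50; elaborate interior gives 71 − 27 = 44. No deviation. ✓
Both hold — the high-quality type sends elaborate interior.

elaborate interior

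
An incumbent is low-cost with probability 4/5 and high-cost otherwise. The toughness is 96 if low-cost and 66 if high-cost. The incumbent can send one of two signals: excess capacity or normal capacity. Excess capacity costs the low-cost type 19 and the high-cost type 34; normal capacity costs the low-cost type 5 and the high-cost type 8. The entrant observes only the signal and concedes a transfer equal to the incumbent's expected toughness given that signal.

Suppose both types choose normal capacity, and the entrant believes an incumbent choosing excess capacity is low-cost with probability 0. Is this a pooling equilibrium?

At the pooled signal (normal capacity) the entrant holds the prior 4/5 and pays 4/5·96 + 1/5·66 = 90. Off-path (excess capacity) belief 0 gives 0·96 + 1·66 = 66.
Low-cost: normal capacity gives 90 − 5 = 85; excess capacity gives 66 − 19 = 47. Stays. ✓
High-cost: normal capacity gives 90 − 8 = 82; excess capacity gives 66 − 34 = 32. Stays. ✓

Yes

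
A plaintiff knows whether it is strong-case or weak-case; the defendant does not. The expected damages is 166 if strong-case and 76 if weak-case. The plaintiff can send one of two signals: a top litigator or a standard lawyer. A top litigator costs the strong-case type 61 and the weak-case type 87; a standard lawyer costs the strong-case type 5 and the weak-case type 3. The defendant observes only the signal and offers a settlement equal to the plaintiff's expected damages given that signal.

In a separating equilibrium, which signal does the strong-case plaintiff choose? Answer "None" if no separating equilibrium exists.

None

Try strong-case → top litigator, weak-case → standard lawyer:
  Under separation the defendant infers type exactly: top litigator → strong-case (pays 166), standard lawyer → weak-case (pays 76).
  Strong-case: top litigator gives 166 − 61 = 105; standard lawyer gives 76 − 5 = 71. No deviation. ✓
  Weak-case: standard lawyer gives 76 − 3 = 73; top litigator gives 166 − 87 = 79. Would deviate. ✗
Try strong-case → standard lawyer, weak-case → top litigator:
  Under separation the defendant infers type exactly: standard lawyer → strong-case (pays 166), top litigator → weak-case (pays 76).
  Strong-case: standard lawyer gives 166 − 5 = 161; top litigator gives 76 − 61 = 15. No deviation. ✓
  Weak-case: top litigator gives 76 − 87 = -11; standard lawyer gives 166 − 3 = 163. Would deviate. ✗
Neither assignment is incentive-compatible.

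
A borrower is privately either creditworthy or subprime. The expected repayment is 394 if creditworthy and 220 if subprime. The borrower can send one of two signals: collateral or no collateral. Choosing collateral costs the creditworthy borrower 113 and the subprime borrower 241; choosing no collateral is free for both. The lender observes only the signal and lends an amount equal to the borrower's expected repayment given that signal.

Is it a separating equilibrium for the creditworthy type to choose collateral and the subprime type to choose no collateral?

Under separation the lender infers type exactly: collateral → creditworthy (pays 394), no collateral → subprime (pays 220).
Creditworthy: collateral gives 394 − 113 = 281; no collateral gives 220 − 0 = 220. No deviation. ✓
Subprime: no collateral gives 220 − 0 = 220; collateral gives 394 − 241 = 153. No deviation. ✓
Neither type gains from mimicking the other.

Yes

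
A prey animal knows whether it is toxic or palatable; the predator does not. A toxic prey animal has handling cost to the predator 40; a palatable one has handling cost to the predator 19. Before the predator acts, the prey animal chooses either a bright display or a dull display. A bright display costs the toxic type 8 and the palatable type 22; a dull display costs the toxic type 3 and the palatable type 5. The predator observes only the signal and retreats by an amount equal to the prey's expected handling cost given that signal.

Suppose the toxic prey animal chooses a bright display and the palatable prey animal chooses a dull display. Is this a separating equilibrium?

If types separate, bright display earns payment 40 and dull display earns 19.
Toxic: bright display gives 40 − 8 = 32; dull display gives 19 − 3 = 16. No deviation. ✓
Palatable: dull display gives 19 − 5 = 14; bright display gives 40 − 22 = 18. Would deviate. ✗

No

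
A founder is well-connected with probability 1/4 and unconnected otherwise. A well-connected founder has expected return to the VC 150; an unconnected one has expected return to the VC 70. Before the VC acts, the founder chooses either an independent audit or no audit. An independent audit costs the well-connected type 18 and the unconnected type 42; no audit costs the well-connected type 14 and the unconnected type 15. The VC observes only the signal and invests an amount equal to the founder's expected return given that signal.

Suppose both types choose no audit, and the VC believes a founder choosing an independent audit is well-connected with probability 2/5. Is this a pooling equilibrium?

At the pooled signal (no audit) the VC holds the prior 1/4 and pays 1/4·150 + 3/4·70 = 90. Off-path (audit) belief 2/5 gives 2/5·150 + 3/5·70 = 102.
Well-connected: no audit gives 90 − 14 = 76; audit gives 102 − 18 = 84. Deviates. ✗
Unconnected: no audit gives 90 − 15 = 75; audit gives 102 − 42 = 60. Stays. ✓

No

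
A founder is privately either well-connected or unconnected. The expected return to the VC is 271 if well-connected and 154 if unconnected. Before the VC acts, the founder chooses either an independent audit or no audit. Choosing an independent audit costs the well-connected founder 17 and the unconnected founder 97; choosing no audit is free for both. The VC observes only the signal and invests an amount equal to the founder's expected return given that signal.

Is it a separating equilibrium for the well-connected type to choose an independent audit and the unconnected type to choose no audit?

No

Under separation the VC infers type exactly: audit → well-connected (pays 271), no audit → unconnected (pays 154).
Well-connected: audit gives 271 − 17 = 254; no audit gives 154 − 0 = 154. No deviation. ✓
Unconnected: no audit gives 154 − 0 = 154; audit gives 271 − 97 = 174. Would deviate. ✗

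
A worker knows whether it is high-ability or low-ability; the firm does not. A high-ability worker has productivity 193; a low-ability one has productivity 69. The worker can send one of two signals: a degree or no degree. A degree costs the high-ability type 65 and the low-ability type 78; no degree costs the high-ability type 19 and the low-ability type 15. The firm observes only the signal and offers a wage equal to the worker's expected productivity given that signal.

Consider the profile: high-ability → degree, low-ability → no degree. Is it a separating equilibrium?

No

Under separation the firm infers type exactly: degree → high-ability (pays 193), no degree → low-ability (pays 69).
High-ability: degree gives 193 − 65 = 128; no degree gives 69 − 19 = 50. No deviation. ✓
Low-ability: no degree gives 69 − 15 = 54; degree gives 193 − 78 = 115. Would deviate. ✗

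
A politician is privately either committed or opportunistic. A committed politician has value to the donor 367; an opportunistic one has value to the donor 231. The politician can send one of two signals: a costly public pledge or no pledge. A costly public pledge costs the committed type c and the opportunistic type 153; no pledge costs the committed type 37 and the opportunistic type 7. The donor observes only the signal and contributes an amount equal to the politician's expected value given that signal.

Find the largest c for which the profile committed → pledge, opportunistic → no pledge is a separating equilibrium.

173

Under separation: pledge → committed (pays 367); no pledge → opportunistic (pays 231).
Opportunistic: 231 − 7 = 224 ≥ 367 − 153 = 214. Holds regardless of c. ✓
Committed: 367 − c ≥ 231 − 37, so c ≤ 367 − 194 = 173.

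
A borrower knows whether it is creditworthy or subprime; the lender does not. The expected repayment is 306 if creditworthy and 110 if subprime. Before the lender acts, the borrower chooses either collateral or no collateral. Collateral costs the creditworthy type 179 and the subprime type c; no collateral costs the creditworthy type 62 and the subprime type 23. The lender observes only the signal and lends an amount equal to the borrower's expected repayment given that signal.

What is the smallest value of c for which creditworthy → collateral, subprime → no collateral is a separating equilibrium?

Under separation: collateral → creditworthy (pays 306); no collateral → subprime (pays 110).
Creditworthy: 306 − 179 = 127 ≥ 110 − 62 = 48. Holds regardless of c. ✓
Subprime: 110 − 23 ≥ 306 − c, so c ≥ 306 − 87 = 219.

219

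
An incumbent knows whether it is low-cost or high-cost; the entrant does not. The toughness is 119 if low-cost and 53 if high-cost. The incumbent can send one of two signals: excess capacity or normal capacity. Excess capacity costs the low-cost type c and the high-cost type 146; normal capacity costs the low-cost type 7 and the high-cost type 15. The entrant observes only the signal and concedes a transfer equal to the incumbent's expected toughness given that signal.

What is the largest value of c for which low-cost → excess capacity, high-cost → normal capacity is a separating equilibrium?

73

Under separation: excess capacity → low-cost (pays 119); normal capacity → high-cost (pays 53).
High-cost: 53 − 15 = 38 ≥ 119 − 146 = -27. Holds regardless of c. ✓
Low-cost: 119 − c ≥ 53 − 7, so c ≤ 119 − 46 = 73.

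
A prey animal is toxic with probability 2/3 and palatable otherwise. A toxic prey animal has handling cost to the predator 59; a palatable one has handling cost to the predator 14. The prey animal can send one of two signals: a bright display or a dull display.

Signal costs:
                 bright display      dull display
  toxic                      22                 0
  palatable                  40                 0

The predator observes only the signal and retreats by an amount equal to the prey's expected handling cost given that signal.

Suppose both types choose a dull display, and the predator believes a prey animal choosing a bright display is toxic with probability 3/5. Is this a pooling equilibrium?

Yes

On the equilibrium path (dull display) the predator holds the prior 2/3 and pays 2/3·59 + 1/3·14 = 44. Off-path (bright display) belief 3/5 gives 3/5·59 + 2/5·14 = 41.
Toxic: dull display gives 44 − 0 = 44; bright display gives 41 − 22 = 19. Stays. ✓
Palatable: dull display gives 44 − 0 = 44; bright display gives 41 − 40 = 1. Stays. ✓
Beliefs are Bayes-consistent on-path and both types best-respond.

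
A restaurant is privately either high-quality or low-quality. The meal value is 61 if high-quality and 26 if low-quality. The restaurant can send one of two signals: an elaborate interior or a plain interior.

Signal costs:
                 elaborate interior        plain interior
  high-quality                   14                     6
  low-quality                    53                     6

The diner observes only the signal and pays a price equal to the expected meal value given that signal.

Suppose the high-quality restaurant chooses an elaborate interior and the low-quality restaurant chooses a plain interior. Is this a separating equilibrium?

Yes

If types separate, elaborate interior earns payment 61 and plain interior earns 26.
High-quality: elaborate interior gives 61 − 14 = 47; plain interior gives 26 − 6 = 20. No deviation. ✓
Low-quality: plain interior gives 26 − 6 = 20; elaborate interior gives 61 − 53 = 8. No deviation. ✓
Both incentive constraints hold.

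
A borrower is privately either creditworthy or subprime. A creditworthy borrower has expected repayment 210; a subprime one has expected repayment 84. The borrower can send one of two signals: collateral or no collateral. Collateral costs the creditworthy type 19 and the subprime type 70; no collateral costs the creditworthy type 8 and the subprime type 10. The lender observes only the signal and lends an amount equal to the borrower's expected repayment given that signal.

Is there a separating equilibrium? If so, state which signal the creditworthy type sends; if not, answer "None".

Try creditworthy → collateral, subprime → no collateral:
  Under separation the lender infers type exactly: collateral → creditworthy (pays 210), no collateral → subprime (pays 84).
  Creditworthy: collateral gives 210 − 19 = 191; no collateral gives 84 − 8 = 76. No deviation. ✓
  Subprime: no collateral gives 84 − 10 = 74; collateral gives 210 − 70 = 140. Would deviate. ✗
Try creditworthy → no collateral, subprime → collateral:
  Under separation the lender infers type exactly: no collateral → creditworthy (pays 210), collateral → subprime (pays 84).
  Creditworthy: no collateral gives 210 − 8 = 202; collateral gives 84 − 19 = 65. No deviation. ✓
  Subprime: collateral gives 84 − 70 = 14; no collateral gives 210 − 10 = 200. Would deviate. ✗
Neither assignment is incentive-compatible.

None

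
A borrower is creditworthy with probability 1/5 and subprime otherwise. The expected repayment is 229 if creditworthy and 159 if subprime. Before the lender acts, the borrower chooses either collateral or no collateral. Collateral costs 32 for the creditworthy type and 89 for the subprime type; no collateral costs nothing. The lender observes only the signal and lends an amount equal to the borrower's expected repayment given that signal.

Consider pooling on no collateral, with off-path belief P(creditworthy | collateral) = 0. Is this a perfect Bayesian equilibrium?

Yes

On the equilibrium path (no collateral) the lender holds the prior 1/5 and pays 1/5·229 + 4/5·159 = 173. Off-path (collateral) belief 0 gives 0·229 + 1·159 = 159.
Creditworthy: no collateral gives 173 − 0 = 173; collateral gives 159 − 32 = 127. Stays. ✓
Subprime: no collateral gives 173 − 0 = 173; collateral gives 159 − 89 = 70. Stays. ✓
Beliefs are Bayes-consistent on-path and both types best-respond.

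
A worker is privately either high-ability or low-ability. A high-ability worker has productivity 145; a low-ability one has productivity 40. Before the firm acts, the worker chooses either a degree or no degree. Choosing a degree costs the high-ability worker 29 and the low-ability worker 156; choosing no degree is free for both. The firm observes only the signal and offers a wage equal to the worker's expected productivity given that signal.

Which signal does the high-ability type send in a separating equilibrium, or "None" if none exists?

Try high-ability → degree, low-ability → no degree:
  If types separate, degree earns payment 145 and no degree earns 40.
  High-ability: degree gives 145 − 29 = 116; no degree gives 40 − 0 = 40. No deviation. ✓
  Low-ability: no degree gives 40 − 0 = 40; degree gives 145 − 156 = -11. No deviation. ✓
Both hold — the high-ability type sends degree.

degree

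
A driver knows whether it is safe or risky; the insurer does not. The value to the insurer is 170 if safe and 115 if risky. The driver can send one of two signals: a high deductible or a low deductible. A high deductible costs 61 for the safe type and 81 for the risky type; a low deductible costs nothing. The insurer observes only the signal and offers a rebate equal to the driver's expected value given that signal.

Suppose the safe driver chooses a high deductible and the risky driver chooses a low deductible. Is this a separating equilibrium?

Under separation the insurer infers type exactly: high deductible → safe (pays 170), low deductible → risky (pays 115).
Safe: high deductible gives 170 − 61 = 109; low deductible gives 115 − 0 = 115. Would deviate. ✗
Risky: low deductible gives 115 − 0 = 115; high deductible gives 170 − 81 = 89. No deviation. ✓

No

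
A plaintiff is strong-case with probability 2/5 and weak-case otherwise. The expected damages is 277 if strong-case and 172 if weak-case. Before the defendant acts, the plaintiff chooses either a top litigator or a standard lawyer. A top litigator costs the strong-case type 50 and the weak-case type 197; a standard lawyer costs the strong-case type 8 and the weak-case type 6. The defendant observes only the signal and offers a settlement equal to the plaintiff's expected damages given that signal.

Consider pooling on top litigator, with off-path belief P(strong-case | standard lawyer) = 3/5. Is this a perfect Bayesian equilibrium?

On the equilibrium path (top litigator) the defendant holds the prior 2/5 and pays 2/5·277 + 3/5·172 = 214. Off-path (standard lawyer) belief 3/5 gives 3/5·277 + 2/5·172 = 235.
Strong-case: top litigator gives 214 − 50 = 164; standard lawyer gives 235 − 8 = 227. Deviates. ✗
Weak-case: top litigator gives 214 − 197 = 17; standard lawyer gives 235 − 6 = 229. Deviates. ✗

No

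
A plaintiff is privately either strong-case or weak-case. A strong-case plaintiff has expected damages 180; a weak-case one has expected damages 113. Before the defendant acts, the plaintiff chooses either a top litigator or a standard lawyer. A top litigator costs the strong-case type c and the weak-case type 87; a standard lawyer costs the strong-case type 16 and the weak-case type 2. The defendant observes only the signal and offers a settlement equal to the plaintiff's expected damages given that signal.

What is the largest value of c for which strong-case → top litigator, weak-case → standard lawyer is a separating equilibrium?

Under separation: top litigator → strong-case (pays 180); standard lawyer → weak-case (pays 113).
Weak-case: 113 − 2 = 111 ≥ 180 − 87 = 93. Holds regardless of c. ✓
Strong-case: 180 − c ≥ 113 − 16, so c ≤ 180 − 97 = 83.

83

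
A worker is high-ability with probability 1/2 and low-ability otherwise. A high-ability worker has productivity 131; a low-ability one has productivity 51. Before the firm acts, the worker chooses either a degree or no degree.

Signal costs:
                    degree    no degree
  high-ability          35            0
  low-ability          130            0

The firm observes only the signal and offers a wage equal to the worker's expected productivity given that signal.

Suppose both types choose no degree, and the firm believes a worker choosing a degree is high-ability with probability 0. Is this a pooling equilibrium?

At the pooled signal (no degree) the firm holds the prior 1/2 and pays 1/2·131 + 1/2·51 = 91. Off-path (degree) belief 0 gives 0·131 + 1·51 = 51.
High-ability: no degree gives 91 − 0 = 91; degree gives 51 − 35 = 16. Stays. ✓
Low-ability: no degree gives 91 − 0 = 91; degree gives 51 − 130 = -79. Stays. ✓

Yes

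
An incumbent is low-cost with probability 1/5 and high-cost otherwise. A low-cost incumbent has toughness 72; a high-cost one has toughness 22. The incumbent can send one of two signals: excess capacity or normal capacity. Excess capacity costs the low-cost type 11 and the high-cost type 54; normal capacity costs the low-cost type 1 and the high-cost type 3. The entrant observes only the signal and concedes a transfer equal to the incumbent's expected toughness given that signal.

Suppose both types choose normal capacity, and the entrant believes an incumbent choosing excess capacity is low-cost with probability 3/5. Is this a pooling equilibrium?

On the equilibrium path (normal capacity) the entrant holds the prior 1/5 and pays 1/5·72 + 4/5·22 = 32. Off-path (excess capacity) belief 3/5 gives 3/5·72 + 2/5·22 = 52.
Low-cost: normal capacity gives 32 − 1 = 31; excess capacity gives 52 − 11 = 41. Deviates. ✗
High-cost: normal capacity gives 32 − 3 = 29; excess capacity gives 52 − 54 = -2. Stays. ✓

No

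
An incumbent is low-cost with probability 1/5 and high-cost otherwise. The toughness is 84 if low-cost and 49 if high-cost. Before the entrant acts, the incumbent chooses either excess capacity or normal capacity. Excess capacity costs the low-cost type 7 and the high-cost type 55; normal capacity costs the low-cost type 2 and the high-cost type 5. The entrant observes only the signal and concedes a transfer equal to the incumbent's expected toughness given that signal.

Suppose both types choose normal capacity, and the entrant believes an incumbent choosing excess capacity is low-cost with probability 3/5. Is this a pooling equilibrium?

No

At the pooled signal (normal capacity) the entrant holds the prior 1/5 and pays 1/5·84 + 4/5·49 = 56. Off-path (excess capacity) belief 3/5 gives 3/5·84 + 2/5·49 = 70.
Low-cost: normal capacity gives 56 − 2 = 54; excess capacity gives 70 − 7 = 63. Deviates. ✗
High-cost: normal capacity gives 56 − 5 = 51; excess capacity gives 70 − 55 = 15. Stays. ✓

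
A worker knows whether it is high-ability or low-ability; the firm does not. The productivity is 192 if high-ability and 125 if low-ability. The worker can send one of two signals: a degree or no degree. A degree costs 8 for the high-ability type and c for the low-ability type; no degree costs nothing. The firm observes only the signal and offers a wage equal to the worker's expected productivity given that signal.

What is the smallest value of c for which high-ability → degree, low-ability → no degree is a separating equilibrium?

Under separation: degree → high-ability (pays 192); no degree → low-ability (pays 125).
High-ability: 192 − 8 = 184 ≥ 125 − 0 = 125. Holds regardless of c. ✓
Low-ability: 125 − 0 ≥ 192 − c, so c ≥ 192 − 125 = 67.

67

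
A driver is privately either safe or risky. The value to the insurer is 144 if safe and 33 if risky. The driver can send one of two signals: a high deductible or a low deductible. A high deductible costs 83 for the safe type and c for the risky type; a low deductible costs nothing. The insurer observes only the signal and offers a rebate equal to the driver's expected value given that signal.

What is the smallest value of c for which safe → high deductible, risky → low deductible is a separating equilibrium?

Under separation: high deductible → safe (pays 144); low deductible → risky (pays 33).
Safe: 144 − 83 = 61 ≥ 33 − 0 = 33. Holds regardless of c. ✓
Risky: 33 − 0 ≥ 144 − c, so c ≥ 144 − 33 = 111.

111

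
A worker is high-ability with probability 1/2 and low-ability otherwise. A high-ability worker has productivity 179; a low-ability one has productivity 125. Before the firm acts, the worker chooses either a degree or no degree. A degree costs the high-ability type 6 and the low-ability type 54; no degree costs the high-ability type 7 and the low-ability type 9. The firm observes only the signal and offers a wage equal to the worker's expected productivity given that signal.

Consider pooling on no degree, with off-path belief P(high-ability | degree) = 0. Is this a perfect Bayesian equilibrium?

On the equilibrium path (no degree) the firm holds the prior 1/2 and pays 1/2·179 + 1/2·125 = 152. Off-path (degree) belief 0 gives 0·179 + 1·125 = 125.
High-ability: no degree gives 152 − 7 = 145; degree gives 125 − 6 = 119. Stays. ✓
Low-ability: no degree gives 152 − 9 = 143; degree gives 125 − 54 = 71. Stays. ✓
Beliefs are Bayes-consistent on-path and both types best-respond.

Yes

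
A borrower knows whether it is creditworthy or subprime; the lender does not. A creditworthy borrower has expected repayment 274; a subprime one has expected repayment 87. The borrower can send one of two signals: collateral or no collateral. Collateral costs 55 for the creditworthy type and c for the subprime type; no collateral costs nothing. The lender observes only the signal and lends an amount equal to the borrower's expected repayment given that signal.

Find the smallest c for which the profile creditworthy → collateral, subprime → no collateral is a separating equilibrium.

187

Under separation: collateral → creditworthy (pays 274); no collateral → subprime (pays 87).
Creditworthy: 274 − 55 = 219 ≥ 87 − 0 = 87. Holds regardless of c. ✓
Subprime: 87 − 0 ≥ 274 − c, so c ≥ 274 − 87 = 187.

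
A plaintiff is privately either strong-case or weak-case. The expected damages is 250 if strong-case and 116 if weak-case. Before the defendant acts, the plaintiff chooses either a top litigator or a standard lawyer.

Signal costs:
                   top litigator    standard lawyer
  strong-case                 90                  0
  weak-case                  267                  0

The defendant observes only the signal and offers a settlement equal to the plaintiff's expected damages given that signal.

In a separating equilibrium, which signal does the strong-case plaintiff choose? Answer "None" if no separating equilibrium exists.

Try strong-case → top litigator, weak-case → standard lawyer:
  If types separate, top litigator earns payment 250 and standard lawyer earns 116.
  Strong-case: top litigator gives 250 − 90 = 160; standard lawyer gives 116 − 0 = 116. No deviation. ✓
  Weak-case: standard lawyer gives 116 − 0 = 116; top litigator gives 250 − 267 = -17. No deviation. ✓
Both hold — the strong-case type sends top litigator.

top litigator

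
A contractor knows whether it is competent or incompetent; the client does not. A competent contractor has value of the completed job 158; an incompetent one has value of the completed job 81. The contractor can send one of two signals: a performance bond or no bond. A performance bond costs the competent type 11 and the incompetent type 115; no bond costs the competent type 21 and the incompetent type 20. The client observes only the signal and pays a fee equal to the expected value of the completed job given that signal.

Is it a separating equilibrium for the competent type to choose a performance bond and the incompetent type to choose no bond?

Under separation the client infers type exactly: bond → competent (pays 158), no bond → incompetent (pays 81).
Competent: bond gives 158 − 11 = 147; no bond gives 81 − 21 = 60. No deviation. ✓
Incompetent: no bond gives 81 − 20 = 61; bond gives 158 − 115 = 43. No deviation. ✓
Both incentive constraints hold.

Yes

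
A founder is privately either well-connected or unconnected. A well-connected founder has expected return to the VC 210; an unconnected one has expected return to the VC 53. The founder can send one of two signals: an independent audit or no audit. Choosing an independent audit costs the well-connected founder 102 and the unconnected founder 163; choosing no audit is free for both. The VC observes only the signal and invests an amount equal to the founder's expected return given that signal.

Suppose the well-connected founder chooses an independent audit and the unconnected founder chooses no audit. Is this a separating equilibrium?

If types separate, audit earns payment 210 and no audit earns 53.
Well-connected: audit gives 210 − 102 = 108; no audit gives 53 − 0 = 53. No deviation. ✓
Unconnected: no audit gives 53 − 0 = 53; audit gives 210 − 163 = 47. No deviation. ✓
Neither type gains from mimicking the other.

Yes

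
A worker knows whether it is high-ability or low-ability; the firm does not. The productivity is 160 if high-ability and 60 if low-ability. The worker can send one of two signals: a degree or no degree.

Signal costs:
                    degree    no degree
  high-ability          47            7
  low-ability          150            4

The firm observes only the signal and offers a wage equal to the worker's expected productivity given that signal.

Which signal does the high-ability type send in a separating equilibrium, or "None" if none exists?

Try high-ability → degree, low-ability → no degree:
  Under separation the firm infers type exactly: degree → high-ability (pays 160), no degree → low-ability (pays 60).
  High-ability: degree gives 160 − 47 = 113; no degree gives 60 − 7 = 53. No deviation. ✓
  Low-ability: no degree gives 60 − 4 = 56; degree gives 160 − 150 = 10. No deviation. ✓
Both hold — the high-ability type sends degree.

degree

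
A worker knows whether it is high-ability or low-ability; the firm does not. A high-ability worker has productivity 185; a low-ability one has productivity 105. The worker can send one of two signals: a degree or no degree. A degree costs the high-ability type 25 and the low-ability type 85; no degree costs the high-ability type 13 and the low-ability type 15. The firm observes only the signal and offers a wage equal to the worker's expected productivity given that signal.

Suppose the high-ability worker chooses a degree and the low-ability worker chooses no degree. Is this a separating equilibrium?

No

If types separate, degree earns payment 185 and no degree earns 105.
High-ability: degree gives 185 − 25 = 160; no degree gives 105 − 13 = 92. No deviation. ✓
Low-ability: no degree gives 105 − 15 = 90; degree gives 185 − 85 = 100. Would deviate. ✗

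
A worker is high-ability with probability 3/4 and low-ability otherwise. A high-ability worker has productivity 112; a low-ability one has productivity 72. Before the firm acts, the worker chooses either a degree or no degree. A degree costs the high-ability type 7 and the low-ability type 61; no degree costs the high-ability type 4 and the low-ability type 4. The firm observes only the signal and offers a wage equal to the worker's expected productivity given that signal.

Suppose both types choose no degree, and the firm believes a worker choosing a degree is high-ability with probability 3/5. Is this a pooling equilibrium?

At the pooled signal (no degree) the firm holds the prior 3/4 and pays 3/4·112 + 1/4·72 = 102. Off-path (degree) belief 3/5 gives 3/5·112 + 2/5·72 = 96.
High-ability: no degree gives 102 − 4 = 98; degree gives 96 − 7 = 89. Stays. ✓
Low-ability: no degree gives 102 − 4 = 98; degree gives 96 − 61 = 35. Stays. ✓

Yes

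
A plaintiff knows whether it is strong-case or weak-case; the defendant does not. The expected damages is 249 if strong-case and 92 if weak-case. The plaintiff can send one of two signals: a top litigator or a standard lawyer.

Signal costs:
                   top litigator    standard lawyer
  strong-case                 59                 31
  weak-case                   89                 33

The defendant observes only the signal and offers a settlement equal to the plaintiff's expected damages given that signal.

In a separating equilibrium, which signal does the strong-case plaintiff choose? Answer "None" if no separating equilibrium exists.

None

Try strong-case → top litigator, weak-case → standard lawyer:
  If types separate, top litigator earns payment 249 and standard lawyer earns 92.
  Strong-case: top litigator gives 249 − 59 = 190; standard lawyer gives 92 − 31 = 61. No deviation. ✓
  Weak-case: standard lawyer gives 92 − 33 = 59; top litigator gives 249 − 89 = 160. Would deviate. ✗
Try strong-case → standard lawyer, weak-case → top litigator:
  If types separate, standard lawyer earns payment 249 and top litigator earns 92.
  Strong-case: standard lawyer gives 249 − 31 = 218; top litigator gives 92 − 59 = 33. No deviation. ✓
  Weak-case: top litigator gives 92 − 89 = 3; standard lawyer gives 249 − 33 = 216. Would deviate. ✗
Neither assignment is incentive-compatible.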